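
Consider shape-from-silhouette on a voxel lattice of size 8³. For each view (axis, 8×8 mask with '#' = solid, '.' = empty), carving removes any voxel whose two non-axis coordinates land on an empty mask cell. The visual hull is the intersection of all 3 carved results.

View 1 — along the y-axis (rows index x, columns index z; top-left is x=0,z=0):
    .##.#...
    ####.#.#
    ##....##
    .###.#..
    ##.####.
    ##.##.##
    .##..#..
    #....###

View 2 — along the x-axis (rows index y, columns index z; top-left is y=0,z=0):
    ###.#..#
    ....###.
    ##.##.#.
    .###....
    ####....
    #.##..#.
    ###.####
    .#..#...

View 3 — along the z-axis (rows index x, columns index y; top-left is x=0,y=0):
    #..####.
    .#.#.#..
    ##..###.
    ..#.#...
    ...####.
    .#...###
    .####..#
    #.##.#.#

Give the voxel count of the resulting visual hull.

initial block: 8^3 = 512
step 1: project along y, AND mask (36/64) → |grid| = 288
step 2: project along x, AND mask (33/64) → |grid| = 152
step 3: project along z, AND mask (33/64) → |grid| = 73

remaining voxels: 73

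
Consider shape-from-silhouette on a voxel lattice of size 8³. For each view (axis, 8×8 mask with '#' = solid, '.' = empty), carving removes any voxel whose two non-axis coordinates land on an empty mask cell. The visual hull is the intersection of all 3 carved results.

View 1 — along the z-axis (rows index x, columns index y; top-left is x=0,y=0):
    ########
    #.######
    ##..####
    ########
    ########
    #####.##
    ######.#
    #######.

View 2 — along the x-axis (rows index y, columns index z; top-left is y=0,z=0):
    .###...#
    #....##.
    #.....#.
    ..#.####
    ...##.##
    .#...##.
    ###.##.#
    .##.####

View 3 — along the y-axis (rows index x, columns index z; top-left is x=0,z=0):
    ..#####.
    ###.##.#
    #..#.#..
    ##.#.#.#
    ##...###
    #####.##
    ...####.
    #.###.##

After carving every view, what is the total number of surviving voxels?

remaining voxels: 155

before carving: 512 voxels (8×8×8)
step 1: project along z, AND mask (58/64) → |grid| = 464
step 2: project along x, AND mask (33/64) → |grid| = 239
step 3: project along y, AND mask (41/64) → |grid| = 155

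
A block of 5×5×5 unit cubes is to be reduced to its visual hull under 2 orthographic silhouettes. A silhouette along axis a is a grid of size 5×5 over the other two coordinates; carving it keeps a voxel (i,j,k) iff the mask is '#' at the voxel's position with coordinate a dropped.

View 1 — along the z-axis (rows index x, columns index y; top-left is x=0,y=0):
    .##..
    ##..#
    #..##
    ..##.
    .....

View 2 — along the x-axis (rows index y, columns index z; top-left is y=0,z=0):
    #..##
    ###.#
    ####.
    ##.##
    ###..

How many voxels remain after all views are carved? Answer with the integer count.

initial block: 5^3 = 125
step 1: project along z, AND mask (10/25) → |grid| = 50
step 2: project along x, AND mask (18/25) → |grid| = 36

remaining voxels: 36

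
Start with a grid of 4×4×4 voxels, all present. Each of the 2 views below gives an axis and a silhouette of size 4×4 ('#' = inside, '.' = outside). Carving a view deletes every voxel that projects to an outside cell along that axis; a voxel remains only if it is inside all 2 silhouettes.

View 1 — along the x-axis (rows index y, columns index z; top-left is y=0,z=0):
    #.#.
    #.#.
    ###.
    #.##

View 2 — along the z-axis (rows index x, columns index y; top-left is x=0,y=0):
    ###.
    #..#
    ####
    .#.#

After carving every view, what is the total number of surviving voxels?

remaining voxels: 27

initial block: 4^3 = 64
  1. axis=0 (YZ plane), |mask|=10  ⇒  voxels=40
  2. axis=2 (XY plane), |mask|=11  ⇒  voxels=27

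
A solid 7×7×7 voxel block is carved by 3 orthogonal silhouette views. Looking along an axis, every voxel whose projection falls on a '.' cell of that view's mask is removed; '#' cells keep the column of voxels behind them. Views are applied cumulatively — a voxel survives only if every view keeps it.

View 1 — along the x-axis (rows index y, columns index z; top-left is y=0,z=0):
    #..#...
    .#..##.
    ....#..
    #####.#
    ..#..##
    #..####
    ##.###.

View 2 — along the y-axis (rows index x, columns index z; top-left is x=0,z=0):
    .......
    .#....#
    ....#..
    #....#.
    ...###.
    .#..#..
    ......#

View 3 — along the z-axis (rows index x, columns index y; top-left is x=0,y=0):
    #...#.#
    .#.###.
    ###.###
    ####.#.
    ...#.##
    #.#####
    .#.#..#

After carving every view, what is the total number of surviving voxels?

|visual hull| = 29

start: 7×7×7 = 343 voxels
  1. axis=0 (YZ plane), |mask|=25  ⇒  voxels=175
  2. axis=1 (XZ plane), |mask|=11  ⇒  voxels=43
  3. axis=2 (XY plane), |mask|=30  ⇒  voxels=29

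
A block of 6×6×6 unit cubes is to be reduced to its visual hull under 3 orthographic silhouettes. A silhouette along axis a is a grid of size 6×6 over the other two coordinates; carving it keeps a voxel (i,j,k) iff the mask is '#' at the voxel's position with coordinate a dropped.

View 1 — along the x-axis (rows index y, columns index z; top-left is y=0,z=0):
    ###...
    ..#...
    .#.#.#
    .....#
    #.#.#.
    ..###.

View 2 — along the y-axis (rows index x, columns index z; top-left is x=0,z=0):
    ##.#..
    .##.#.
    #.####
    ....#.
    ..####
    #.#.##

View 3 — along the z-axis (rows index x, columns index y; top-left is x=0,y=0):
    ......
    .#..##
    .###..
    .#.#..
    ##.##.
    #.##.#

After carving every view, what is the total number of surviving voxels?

remaining voxels: 20

initial block: 6^3 = 216
[1] x-view keeps 14 columns → grid now 84
[2] y-view keeps 20 columns → grid now 48
[3] z-view keeps 16 columns → grid now 20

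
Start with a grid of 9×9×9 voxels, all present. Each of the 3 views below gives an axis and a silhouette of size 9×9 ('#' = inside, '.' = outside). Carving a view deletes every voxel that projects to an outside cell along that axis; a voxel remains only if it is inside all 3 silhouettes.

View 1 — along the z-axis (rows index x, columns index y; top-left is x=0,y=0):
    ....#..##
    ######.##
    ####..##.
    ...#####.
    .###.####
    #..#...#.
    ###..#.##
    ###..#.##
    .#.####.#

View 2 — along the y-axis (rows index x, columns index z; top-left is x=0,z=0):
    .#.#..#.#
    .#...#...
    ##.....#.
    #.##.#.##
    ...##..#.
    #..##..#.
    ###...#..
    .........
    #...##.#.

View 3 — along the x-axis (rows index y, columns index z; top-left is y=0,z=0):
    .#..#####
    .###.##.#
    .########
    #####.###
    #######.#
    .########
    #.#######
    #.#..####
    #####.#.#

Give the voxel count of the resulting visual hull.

before carving: 729 voxels (9×9×9)
[1] z-view keeps 50 columns → grid now 450
[2] y-view keeps 30 columns → grid now 157
[3] x-view keeps 65 columns → grid now 119

119 voxels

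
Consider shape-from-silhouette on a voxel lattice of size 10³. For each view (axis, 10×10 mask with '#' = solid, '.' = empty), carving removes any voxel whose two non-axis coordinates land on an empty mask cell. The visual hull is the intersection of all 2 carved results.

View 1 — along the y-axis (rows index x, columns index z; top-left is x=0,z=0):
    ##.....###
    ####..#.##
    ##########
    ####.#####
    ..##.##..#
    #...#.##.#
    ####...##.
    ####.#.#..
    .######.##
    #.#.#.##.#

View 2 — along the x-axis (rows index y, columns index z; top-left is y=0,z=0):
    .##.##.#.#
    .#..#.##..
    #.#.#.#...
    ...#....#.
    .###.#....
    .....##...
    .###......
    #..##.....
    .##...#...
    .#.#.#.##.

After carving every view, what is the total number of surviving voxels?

initial block: 10^3 = 1000
carve view 1 (along y, XZ-mask fill 67/100): 670 voxels remain
carve view 2 (along x, YZ-mask fill 36/100): 238 voxels remain

remaining voxels: 238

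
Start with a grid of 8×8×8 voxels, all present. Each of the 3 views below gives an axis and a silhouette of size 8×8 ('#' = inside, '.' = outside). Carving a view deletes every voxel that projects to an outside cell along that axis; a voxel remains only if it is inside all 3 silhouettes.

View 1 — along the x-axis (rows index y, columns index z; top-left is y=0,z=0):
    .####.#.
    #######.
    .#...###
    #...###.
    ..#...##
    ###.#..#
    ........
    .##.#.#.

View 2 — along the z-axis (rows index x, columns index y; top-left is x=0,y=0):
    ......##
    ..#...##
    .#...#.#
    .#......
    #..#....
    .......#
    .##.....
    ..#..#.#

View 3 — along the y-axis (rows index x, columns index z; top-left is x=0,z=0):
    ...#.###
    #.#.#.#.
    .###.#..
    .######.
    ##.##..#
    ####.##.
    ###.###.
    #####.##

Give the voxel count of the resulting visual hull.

start: 8×8×8 = 512 voxels
V1 x: intersect with YZ mask (32 set) -- 256 left
V2 z: intersect with XY mask (17 set) -- 72 left
V3 y: intersect with XZ mask (42 set) -- 48 left

remaining voxels: 48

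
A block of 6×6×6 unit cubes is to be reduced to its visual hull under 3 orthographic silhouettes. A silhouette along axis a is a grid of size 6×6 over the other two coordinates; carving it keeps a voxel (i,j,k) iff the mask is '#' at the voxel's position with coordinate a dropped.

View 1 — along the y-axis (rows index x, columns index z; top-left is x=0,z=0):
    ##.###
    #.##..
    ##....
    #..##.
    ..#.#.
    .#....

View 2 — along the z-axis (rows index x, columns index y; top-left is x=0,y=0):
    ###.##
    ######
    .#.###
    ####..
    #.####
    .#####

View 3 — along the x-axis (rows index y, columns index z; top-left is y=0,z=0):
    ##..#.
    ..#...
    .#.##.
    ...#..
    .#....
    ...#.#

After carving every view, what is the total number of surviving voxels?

before carving: 216 voxels (6×6×6)
[1] y-view keeps 16 columns → grid now 96
[2] z-view keeps 29 columns → grid now 78
[3] x-view keeps 11 columns → grid now 24

24 voxels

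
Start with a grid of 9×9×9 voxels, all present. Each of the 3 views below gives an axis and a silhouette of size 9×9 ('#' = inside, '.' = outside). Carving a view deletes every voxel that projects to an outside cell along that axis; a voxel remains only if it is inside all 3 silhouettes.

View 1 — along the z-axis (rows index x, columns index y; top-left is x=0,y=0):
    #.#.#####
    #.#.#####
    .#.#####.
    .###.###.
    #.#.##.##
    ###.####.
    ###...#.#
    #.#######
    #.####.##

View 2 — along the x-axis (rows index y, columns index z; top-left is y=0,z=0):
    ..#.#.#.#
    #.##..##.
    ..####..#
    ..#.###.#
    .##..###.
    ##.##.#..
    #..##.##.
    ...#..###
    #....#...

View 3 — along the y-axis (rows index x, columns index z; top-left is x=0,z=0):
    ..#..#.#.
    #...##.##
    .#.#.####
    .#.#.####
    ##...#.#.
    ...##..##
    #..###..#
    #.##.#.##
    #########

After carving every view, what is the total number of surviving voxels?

voxel count = 154

initial block: 9^3 = 729
  1. axis=2 (XY plane), |mask|=59  ⇒  voxels=531
  2. axis=0 (YZ plane), |mask|=40  ⇒  voxels=262
  3. axis=1 (XZ plane), |mask|=48  ⇒  voxels=154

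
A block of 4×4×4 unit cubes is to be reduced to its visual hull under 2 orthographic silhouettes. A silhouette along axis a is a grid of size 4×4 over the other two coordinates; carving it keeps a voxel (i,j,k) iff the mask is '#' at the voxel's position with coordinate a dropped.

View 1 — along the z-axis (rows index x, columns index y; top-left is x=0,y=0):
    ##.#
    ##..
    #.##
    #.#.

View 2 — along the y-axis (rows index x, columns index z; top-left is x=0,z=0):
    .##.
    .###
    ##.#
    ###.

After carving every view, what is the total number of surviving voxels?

full grid |V| = 64
  1. axis=2 (XY plane), |mask|=10  ⇒  voxels=40
  2. axis=1 (XZ plane), |mask|=11  ⇒  voxels=27

remaining voxels: 27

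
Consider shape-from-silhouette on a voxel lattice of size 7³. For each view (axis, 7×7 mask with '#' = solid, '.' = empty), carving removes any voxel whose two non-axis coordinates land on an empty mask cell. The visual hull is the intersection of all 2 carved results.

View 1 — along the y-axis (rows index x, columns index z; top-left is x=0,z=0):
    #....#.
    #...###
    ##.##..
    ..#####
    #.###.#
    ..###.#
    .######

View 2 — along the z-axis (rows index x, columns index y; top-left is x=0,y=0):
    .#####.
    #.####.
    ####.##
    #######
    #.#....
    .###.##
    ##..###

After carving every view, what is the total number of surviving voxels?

full grid |V| = 343
after view 1 [y-axis, 30 of 49 cells solid] → remaining = 210
after view 2 [z-axis, 35 of 49 cells solid] → remaining = 149

remaining voxels: 149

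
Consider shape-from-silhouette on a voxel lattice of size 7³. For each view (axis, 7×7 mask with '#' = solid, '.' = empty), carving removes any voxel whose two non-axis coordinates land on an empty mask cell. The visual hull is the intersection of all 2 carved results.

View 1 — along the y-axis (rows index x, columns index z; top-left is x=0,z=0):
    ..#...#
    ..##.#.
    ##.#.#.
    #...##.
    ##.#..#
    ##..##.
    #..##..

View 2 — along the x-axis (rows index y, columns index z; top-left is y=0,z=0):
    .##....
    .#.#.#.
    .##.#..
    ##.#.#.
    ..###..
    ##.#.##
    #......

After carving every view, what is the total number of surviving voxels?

72 voxels

full grid |V| = 343
step 1: project along y, AND mask (23/49) → |grid| = 161
step 2: project along x, AND mask (21/49) → |grid| = 72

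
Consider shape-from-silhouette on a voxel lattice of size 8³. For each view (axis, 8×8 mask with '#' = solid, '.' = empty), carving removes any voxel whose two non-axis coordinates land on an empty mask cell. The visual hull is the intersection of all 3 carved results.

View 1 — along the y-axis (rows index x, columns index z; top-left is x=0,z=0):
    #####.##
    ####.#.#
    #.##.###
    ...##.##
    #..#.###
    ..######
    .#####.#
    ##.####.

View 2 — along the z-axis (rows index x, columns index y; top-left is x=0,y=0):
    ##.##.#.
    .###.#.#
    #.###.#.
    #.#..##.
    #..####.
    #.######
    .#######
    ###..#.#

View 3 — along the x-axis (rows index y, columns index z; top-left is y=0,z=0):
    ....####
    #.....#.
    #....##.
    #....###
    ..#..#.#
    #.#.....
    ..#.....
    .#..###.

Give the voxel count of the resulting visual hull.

90 voxels

full grid |V| = 512
  1. axis=1 (XZ plane), |mask|=46  ⇒  voxels=368
  2. axis=2 (XY plane), |mask|=43  ⇒  voxels=250
  3. axis=0 (YZ plane), |mask|=23  ⇒  voxels=90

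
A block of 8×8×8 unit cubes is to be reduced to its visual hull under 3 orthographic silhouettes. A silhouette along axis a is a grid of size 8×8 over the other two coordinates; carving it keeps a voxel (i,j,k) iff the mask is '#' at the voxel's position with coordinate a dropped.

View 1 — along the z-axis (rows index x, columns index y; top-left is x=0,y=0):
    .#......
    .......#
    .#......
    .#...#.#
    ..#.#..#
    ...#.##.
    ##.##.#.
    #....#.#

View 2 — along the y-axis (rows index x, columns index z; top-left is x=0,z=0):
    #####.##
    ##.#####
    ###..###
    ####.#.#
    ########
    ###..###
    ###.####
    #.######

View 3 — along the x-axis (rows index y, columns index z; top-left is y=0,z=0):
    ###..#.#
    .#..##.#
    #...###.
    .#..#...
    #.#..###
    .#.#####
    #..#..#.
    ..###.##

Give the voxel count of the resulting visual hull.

start: 8×8×8 = 512 voxels
[1] z-view keeps 20 columns → grid now 160
[2] y-view keeps 54 columns → grid now 136
[3] x-view keeps 34 columns → grid now 73

voxel count = 73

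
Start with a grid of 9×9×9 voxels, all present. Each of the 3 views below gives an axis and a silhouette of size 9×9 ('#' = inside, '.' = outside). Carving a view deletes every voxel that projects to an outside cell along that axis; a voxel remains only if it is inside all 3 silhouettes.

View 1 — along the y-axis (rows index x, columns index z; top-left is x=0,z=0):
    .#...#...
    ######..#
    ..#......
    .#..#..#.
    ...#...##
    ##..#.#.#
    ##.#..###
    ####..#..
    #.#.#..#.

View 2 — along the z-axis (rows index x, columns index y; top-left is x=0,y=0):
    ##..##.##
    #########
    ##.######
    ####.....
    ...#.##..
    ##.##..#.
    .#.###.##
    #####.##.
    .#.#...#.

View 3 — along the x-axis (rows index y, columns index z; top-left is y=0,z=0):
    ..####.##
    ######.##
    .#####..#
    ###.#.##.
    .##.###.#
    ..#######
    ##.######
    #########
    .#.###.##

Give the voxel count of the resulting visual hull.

before carving: 729 voxels (9×9×9)
carve view 1 (along y, XZ-mask fill 36/81): 324 voxels remain
carve view 2 (along z, XY-mask fill 51/81): 212 voxels remain
carve view 3 (along x, YZ-mask fill 62/81): 165 voxels remain

remaining voxels: 165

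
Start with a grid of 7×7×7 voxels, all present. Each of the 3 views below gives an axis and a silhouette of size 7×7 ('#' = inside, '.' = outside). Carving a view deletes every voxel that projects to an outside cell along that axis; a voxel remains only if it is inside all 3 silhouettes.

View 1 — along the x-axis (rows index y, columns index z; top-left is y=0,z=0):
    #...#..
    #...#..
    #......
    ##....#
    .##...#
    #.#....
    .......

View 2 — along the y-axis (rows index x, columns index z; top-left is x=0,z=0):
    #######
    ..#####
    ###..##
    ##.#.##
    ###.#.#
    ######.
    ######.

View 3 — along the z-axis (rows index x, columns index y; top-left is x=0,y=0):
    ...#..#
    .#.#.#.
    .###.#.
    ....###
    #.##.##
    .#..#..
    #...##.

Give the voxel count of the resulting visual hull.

start: 7×7×7 = 343 voxels
  1. axis=0 (YZ plane), |mask|=13  ⇒  voxels=91
  2. axis=1 (XZ plane), |mask|=39  ⇒  voxels=74
  3. axis=2 (XY plane), |mask|=22  ⇒  voxels=34

34 voxels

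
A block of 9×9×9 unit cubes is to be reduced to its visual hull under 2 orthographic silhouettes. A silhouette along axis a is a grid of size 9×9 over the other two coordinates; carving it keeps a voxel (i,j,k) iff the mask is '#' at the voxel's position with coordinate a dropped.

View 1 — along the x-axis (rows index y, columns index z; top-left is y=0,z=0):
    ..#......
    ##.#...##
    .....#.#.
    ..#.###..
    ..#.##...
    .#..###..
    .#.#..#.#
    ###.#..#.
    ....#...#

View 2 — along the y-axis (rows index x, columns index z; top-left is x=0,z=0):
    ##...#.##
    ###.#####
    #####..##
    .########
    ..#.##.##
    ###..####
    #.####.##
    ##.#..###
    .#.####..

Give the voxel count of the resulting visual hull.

start: 9×9×9 = 729 voxels
after view 1 [x-axis, 30 of 81 cells solid] → remaining = 270
after view 2 [y-axis, 58 of 81 cells solid] → remaining = 195

remaining voxels: 195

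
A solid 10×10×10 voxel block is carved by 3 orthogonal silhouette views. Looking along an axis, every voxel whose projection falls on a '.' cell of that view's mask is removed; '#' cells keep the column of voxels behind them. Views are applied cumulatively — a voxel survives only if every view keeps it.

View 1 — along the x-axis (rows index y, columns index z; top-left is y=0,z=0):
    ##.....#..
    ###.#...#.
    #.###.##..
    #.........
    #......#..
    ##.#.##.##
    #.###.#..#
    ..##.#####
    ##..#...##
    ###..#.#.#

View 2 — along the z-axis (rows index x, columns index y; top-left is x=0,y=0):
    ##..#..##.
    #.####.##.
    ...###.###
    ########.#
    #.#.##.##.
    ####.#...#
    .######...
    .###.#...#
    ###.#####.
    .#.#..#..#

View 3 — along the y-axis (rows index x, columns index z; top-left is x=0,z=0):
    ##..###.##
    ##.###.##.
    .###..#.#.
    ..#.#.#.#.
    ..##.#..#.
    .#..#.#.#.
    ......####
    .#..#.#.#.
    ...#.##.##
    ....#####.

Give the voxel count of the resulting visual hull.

remaining voxels: 128

full grid |V| = 1000
[1] x-view keeps 48 columns → grid now 480
[2] z-view keeps 62 columns → grid now 293
[3] y-view keeps 49 columns → grid now 128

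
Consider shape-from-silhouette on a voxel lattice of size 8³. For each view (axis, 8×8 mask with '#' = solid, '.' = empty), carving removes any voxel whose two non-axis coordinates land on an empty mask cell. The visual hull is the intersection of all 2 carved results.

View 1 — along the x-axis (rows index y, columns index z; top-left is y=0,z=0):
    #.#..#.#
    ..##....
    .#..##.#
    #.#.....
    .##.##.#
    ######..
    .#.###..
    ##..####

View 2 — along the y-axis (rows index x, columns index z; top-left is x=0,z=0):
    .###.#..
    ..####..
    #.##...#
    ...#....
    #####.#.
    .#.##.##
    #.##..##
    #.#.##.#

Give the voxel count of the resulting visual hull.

139 voxels

initial block: 8^3 = 512
carve view 1 (along x, YZ-mask fill 33/64): 264 voxels remain
carve view 2 (along y, XZ-mask fill 34/64): 139 voxels remain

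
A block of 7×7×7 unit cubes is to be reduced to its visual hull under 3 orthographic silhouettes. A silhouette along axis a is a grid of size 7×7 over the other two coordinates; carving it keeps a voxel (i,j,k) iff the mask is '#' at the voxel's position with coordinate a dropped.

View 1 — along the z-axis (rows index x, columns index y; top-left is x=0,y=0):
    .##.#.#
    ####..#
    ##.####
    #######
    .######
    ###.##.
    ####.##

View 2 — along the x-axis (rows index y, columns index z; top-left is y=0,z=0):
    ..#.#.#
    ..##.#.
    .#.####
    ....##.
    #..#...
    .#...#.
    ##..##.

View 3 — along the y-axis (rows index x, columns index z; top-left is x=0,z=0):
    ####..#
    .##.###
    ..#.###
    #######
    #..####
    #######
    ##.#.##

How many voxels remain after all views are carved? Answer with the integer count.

full grid |V| = 343
step 1: project along z, AND mask (39/49) → |grid| = 273
step 2: project along x, AND mask (21/49) → |grid| = 120
step 3: project along y, AND mask (38/49) → |grid| = 96

remaining voxels: 96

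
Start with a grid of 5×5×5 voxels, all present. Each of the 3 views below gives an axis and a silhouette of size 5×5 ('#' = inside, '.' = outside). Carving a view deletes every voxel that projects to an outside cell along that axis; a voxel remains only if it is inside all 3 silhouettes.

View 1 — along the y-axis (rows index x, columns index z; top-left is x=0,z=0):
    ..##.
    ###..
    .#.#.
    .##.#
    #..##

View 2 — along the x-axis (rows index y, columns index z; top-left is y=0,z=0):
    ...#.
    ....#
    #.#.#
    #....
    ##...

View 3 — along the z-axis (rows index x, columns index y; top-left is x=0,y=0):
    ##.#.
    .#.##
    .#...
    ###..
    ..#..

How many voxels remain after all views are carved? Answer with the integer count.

initial block: 5^3 = 125
  1. axis=1 (XZ plane), |mask|=13  ⇒  voxels=65
  2. axis=0 (YZ plane), |mask|=8  ⇒  voxels=19
  3. axis=2 (XY plane), |mask|=11  ⇒  voxels=9

|visual hull| = 9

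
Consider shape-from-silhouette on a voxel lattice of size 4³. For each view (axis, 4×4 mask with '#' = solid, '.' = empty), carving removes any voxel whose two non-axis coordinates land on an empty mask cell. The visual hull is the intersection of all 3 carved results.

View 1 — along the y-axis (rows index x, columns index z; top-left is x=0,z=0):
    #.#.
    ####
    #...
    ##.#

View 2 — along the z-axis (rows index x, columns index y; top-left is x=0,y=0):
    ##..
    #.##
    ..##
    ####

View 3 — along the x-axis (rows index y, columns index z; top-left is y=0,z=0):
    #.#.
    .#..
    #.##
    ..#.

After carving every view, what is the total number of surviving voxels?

voxel count = 13

initial block: 4^3 = 64
  1. axis=1 (XZ plane), |mask|=10  ⇒  voxels=40
  2. axis=2 (XY plane), |mask|=11  ⇒  voxels=30
  3. axis=0 (YZ plane), |mask|=7  ⇒  voxels=13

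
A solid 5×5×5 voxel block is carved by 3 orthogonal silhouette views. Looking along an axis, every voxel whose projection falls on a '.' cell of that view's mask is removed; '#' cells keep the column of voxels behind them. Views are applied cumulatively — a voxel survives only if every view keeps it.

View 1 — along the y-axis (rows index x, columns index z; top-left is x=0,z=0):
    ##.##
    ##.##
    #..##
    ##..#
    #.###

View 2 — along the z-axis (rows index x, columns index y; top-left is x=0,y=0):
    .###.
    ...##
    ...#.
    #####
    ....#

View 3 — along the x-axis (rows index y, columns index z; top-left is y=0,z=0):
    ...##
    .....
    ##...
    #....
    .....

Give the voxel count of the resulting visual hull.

initial block: 5^3 = 125
carve view 1 (along y, XZ-mask fill 18/25): 90 voxels remain
carve view 2 (along z, XY-mask fill 12/25): 42 voxels remain
carve view 3 (along x, YZ-mask fill 5/25): 9 voxels remain

|visual hull| = 9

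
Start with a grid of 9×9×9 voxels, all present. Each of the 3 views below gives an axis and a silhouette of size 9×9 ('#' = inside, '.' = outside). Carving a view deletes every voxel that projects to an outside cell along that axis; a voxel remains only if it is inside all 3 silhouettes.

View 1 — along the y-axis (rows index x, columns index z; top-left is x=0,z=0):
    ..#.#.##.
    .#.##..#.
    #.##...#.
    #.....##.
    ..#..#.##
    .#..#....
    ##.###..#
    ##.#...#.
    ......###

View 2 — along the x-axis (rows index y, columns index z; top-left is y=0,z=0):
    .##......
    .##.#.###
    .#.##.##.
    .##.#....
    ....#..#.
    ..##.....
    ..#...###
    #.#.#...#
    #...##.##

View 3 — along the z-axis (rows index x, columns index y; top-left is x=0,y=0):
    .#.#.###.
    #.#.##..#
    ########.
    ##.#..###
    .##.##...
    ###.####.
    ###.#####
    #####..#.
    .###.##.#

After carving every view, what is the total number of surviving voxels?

start: 9×9×9 = 729 voxels
  1. axis=1 (XZ plane), |mask|=34  ⇒  voxels=306
  2. axis=0 (YZ plane), |mask|=33  ⇒  voxels=132
  3. axis=2 (XY plane), |mask|=55  ⇒  voxels=91

|visual hull| = 91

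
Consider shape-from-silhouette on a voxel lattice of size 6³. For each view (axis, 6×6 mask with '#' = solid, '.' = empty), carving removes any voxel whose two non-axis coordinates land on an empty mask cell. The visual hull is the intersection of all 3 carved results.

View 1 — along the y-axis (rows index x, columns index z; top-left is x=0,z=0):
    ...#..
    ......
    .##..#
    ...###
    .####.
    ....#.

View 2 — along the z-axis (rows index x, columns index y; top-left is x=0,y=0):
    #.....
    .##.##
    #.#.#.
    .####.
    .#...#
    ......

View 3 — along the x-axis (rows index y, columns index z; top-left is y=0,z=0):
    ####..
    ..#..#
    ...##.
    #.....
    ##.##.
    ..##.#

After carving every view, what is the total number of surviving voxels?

|visual hull| = 12

before carving: 216 voxels (6×6×6)
V1 y: intersect with XZ mask (12 set) -- 72 left
V2 z: intersect with XY mask (14 set) -- 30 left
V3 x: intersect with YZ mask (16 set) -- 12 left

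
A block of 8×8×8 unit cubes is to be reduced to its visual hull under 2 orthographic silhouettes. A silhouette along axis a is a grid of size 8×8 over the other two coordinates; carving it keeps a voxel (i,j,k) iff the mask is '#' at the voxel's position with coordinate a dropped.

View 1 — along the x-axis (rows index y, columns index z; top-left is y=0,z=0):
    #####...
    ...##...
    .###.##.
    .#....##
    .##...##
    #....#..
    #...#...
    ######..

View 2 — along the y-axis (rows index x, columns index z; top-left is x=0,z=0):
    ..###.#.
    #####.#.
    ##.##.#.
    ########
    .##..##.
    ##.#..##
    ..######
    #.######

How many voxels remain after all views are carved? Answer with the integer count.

remaining voxels: 165

start: 8×8×8 = 512 voxels
carve view 1 (along x, YZ-mask fill 29/64): 232 voxels remain
carve view 2 (along y, XZ-mask fill 45/64): 165 voxels remain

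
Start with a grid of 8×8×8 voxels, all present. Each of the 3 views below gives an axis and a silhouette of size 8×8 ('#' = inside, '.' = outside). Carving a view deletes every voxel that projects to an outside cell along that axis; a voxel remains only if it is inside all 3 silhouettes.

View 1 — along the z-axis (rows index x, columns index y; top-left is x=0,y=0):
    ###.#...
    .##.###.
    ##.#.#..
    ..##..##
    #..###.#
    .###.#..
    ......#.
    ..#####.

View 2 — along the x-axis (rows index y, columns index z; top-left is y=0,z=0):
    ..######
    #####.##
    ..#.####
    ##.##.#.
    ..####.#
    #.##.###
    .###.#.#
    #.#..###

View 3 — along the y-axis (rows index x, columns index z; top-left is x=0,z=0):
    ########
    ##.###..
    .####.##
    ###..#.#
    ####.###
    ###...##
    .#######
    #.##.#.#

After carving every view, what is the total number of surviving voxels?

remaining voxels: 132

initial block: 8^3 = 512
V1 z: intersect with XY mask (32 set) -- 256 left
V2 x: intersect with YZ mask (44 set) -- 176 left
V3 y: intersect with XZ mask (48 set) -- 132 left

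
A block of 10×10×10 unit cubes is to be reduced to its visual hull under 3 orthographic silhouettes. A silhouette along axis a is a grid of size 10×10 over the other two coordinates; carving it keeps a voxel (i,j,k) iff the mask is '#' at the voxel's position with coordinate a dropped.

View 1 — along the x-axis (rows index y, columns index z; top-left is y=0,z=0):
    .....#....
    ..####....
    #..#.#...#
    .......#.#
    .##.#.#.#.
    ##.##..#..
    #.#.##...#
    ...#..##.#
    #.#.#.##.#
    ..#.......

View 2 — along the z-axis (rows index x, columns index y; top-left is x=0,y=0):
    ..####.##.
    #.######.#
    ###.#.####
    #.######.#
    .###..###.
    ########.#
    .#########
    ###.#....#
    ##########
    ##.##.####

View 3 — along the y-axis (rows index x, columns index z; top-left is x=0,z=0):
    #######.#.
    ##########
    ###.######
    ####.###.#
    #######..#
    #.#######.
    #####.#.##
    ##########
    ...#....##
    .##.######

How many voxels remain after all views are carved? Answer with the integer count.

voxel count = 220

before carving: 1000 voxels (10×10×10)
step 1: project along x, AND mask (37/100) → |grid| = 370
step 2: project along z, AND mask (77/100) → |grid| = 282
step 3: project along y, AND mask (80/100) → |grid| = 220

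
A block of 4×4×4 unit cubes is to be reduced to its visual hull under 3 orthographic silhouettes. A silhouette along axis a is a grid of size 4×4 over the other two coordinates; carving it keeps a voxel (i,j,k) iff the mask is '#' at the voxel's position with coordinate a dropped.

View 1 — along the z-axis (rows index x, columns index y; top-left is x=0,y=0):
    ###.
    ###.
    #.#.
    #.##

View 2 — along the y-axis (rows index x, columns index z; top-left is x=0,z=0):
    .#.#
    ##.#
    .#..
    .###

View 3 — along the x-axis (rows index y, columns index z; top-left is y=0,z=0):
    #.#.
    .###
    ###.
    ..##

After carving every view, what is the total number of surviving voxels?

14 voxels

start: 4×4×4 = 64 voxels
  1. axis=2 (XY plane), |mask|=11  ⇒  voxels=44
  2. axis=1 (XZ plane), |mask|=9  ⇒  voxels=26
  3. axis=0 (YZ plane), |mask|=10  ⇒  voxels=14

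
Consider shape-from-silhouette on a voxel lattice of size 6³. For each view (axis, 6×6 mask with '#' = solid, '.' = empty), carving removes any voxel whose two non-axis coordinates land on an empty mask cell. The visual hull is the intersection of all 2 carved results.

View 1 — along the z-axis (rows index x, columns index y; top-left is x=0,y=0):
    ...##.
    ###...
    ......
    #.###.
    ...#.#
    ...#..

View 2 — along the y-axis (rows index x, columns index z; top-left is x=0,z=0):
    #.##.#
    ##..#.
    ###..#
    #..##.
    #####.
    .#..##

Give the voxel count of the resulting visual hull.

voxel count = 42

start: 6×6×6 = 216 voxels
step 1: project along z, AND mask (12/36) → |grid| = 72
step 2: project along y, AND mask (22/36) → |grid| = 42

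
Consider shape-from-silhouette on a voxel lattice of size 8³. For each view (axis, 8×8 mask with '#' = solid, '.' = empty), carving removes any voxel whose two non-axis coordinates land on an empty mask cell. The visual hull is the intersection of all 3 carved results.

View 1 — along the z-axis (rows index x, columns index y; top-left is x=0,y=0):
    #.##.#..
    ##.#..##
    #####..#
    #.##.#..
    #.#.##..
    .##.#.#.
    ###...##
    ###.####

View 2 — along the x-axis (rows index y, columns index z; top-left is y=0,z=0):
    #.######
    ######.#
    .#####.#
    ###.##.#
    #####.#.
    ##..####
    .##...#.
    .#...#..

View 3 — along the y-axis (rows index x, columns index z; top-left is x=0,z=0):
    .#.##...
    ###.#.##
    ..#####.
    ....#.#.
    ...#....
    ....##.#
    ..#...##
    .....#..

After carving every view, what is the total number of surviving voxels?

voxel count = 79

before carving: 512 voxels (8×8×8)
carve view 1 (along z, XY-mask fill 39/64): 312 voxels remain
carve view 2 (along x, YZ-mask fill 43/64): 218 voxels remain
carve view 3 (along y, XZ-mask fill 24/64): 79 voxels remain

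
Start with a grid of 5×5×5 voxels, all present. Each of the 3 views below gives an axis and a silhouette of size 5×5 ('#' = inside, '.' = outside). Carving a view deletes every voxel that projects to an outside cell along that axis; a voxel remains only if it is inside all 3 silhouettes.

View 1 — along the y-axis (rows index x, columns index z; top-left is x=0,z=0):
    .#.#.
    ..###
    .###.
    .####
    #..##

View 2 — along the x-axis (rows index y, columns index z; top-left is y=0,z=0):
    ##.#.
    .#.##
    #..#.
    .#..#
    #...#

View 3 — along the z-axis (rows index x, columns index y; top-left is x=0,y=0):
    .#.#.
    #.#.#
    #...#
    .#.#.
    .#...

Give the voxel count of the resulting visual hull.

voxel count = 15

start: 5×5×5 = 125 voxels
after view 1 [y-axis, 15 of 25 cells solid] → remaining = 75
after view 2 [x-axis, 12 of 25 cells solid] → remaining = 36
after view 3 [z-axis, 10 of 25 cells solid] → remaining = 15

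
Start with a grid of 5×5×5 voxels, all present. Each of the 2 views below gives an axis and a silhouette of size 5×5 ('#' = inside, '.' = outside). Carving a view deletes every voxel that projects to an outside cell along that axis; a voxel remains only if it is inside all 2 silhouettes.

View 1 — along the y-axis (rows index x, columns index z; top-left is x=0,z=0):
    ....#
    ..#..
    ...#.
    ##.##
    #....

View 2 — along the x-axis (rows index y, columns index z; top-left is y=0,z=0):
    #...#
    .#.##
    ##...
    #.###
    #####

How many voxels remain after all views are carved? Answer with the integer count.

|visual hull| = 27

full grid |V| = 125
carve view 1 (along y, XZ-mask fill 8/25): 40 voxels remain
carve view 2 (along x, YZ-mask fill 16/25): 27 voxels remain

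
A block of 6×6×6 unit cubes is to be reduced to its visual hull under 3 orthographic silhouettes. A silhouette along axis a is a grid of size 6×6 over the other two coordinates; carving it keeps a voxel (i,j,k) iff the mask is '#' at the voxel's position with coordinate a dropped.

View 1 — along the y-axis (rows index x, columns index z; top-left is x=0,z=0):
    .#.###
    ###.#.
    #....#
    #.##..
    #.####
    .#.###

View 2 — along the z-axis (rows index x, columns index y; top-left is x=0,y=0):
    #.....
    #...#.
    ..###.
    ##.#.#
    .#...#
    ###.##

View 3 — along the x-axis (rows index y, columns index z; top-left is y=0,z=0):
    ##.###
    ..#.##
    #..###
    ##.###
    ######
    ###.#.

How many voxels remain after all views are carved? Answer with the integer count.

remaining voxels: 45

initial block: 6^3 = 216
step 1: project along y, AND mask (22/36) → |grid| = 132
step 2: project along z, AND mask (17/36) → |grid| = 60
step 3: project along x, AND mask (27/36) → |grid| = 45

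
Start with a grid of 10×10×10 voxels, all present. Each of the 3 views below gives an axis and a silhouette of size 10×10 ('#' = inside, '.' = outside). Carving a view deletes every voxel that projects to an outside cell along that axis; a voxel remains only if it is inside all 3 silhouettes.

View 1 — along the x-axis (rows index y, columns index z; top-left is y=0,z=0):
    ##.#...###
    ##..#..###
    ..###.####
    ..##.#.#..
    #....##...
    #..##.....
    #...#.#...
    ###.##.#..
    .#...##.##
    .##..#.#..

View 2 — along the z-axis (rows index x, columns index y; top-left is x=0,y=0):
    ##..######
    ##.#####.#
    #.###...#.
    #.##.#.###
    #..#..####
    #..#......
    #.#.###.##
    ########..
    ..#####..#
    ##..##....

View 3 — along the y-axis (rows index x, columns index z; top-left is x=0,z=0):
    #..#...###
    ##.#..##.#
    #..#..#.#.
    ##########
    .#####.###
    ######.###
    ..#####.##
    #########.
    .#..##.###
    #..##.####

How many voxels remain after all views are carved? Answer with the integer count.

|visual hull| = 202

initial block: 10^3 = 1000
  1. axis=0 (YZ plane), |mask|=47  ⇒  voxels=470
  2. axis=2 (XY plane), |mask|=61  ⇒  voxels=280
  3. axis=1 (XZ plane), |mask|=71  ⇒  voxels=202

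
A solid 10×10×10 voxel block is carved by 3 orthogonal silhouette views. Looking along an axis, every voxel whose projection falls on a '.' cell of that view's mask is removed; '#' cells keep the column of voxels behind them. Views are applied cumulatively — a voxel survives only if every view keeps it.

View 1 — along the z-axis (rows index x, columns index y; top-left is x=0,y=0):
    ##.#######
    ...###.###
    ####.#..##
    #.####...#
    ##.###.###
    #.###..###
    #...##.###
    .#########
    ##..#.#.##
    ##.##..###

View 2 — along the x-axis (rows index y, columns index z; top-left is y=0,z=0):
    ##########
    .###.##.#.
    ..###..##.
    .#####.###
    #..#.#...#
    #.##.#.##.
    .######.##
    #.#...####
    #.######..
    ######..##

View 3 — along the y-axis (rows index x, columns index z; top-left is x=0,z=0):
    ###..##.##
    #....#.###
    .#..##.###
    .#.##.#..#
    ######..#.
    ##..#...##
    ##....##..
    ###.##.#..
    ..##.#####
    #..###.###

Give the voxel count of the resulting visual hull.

before carving: 1000 voxels (10×10×10)
V1 z: intersect with XY mask (71 set) -- 710 left
V2 x: intersect with YZ mask (68 set) -- 487 left
V3 y: intersect with XZ mask (59 set) -- 293 left

voxel count = 293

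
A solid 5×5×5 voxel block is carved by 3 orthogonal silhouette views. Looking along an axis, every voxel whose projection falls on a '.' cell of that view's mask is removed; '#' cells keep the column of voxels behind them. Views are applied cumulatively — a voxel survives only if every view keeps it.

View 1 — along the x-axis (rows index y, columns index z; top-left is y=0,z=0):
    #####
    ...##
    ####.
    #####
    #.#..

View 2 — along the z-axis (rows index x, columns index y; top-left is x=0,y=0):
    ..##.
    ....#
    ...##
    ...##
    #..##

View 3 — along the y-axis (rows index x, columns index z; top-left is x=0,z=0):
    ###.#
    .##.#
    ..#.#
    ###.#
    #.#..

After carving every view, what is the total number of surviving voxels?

remaining voxels: 23

full grid |V| = 125
after view 1 [x-axis, 18 of 25 cells solid] → remaining = 90
after view 2 [z-axis, 10 of 25 cells solid] → remaining = 37
after view 3 [y-axis, 15 of 25 cells solid] → remaining = 23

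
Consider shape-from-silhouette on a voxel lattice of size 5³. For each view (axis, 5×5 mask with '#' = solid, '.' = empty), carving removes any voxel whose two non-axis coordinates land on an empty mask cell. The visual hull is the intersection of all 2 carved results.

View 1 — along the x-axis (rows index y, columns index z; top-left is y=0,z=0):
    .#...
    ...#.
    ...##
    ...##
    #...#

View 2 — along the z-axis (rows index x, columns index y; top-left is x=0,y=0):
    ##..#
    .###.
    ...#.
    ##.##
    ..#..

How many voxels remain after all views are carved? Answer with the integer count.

|visual hull| = 19

start: 5×5×5 = 125 voxels
carve view 1 (along x, YZ-mask fill 8/25): 40 voxels remain
carve view 2 (along z, XY-mask fill 12/25): 19 voxels remain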